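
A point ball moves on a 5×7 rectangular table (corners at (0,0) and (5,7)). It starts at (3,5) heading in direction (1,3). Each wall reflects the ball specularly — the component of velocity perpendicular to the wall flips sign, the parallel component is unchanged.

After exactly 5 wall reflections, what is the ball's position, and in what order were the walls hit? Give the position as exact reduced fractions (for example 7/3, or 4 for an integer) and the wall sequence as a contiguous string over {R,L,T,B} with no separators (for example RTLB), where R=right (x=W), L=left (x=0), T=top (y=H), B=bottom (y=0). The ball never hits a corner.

Final position: (0,2)
Wall sequence: TRBTL

1. t=2/3 → T at (11/3,7); v=(1,-3)
2. t=4/3 → R at (5,3); v=(-1,-3)
3. t=1 → B at (4,0); v=(-1,3)
4. t=7/3 → T at (5/3,7); v=(-1,-3)
5. t=5/3 → L at (0,2); v=(1,-3)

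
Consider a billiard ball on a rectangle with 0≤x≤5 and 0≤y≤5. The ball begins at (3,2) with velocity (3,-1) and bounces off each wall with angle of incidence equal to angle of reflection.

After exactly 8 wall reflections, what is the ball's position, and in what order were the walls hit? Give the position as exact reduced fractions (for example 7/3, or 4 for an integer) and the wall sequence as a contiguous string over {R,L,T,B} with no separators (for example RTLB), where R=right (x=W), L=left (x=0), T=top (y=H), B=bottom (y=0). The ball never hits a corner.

Final position: (0,3)
Wall sequence: RBLRLTRL

1. t=2/3 → R at (5,4/3); v=(-3,-1)
2. t=4/3 → B at (1,0); v=(-3,1)
3. t=1/3 → L at (0,1/3); v=(3,1)
4. t=5/3 → R at (5,2); v=(-3,1)
5. t=5/3 → L at (0,11/3); v=(3,1)
6. t=4/3 → T at (4,5); v=(3,-1)
7. t=1/3 → R at (5,14/3); v=(-3,-1)
8. t=5/3 → L at (0,3); v=(3,-1)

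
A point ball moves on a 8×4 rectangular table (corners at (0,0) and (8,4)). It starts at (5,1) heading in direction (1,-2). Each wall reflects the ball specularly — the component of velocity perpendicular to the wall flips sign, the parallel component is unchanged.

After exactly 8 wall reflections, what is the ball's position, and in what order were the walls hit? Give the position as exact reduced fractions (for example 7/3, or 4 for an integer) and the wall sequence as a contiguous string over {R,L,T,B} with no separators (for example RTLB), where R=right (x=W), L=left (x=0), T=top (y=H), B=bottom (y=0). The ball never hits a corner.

1. t=1/2 → B at (11/2,0); v=(1,2)
2. t=2 → T at (15/2,4); v=(1,-2)
3. t=1/2 → R at (8,3); v=(-1,-2)
4. t=3/2 → B at (13/2,0); v=(-1,2)
5. t=2 → T at (9/2,4); v=(-1,-2)
6. t=2 → B at (5/2,0); v=(-1,2)
7. t=2 → T at (1/2,4); v=(-1,-2)
8. t=1/2 → L at (0,3); v=(1,-2)

Final position: (0,3)
Wall sequence: BTRBTBTL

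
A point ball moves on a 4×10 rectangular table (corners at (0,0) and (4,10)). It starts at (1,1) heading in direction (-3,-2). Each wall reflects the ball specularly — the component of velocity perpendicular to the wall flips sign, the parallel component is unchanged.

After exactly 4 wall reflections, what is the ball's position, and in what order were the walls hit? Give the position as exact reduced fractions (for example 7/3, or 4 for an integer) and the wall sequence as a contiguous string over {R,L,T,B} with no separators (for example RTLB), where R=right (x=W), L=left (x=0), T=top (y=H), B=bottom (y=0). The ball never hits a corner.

Final position: (0,5)
Wall sequence: LBRL

1. t=1/3 → L at (0,1/3); v=(3,-2)
2. t=1/6 → B at (1/2,0); v=(3,2)
3. t=7/6 → R at (4,7/3); v=(-3,2)
4. t=4/3 → L at (0,5); v=(3,2)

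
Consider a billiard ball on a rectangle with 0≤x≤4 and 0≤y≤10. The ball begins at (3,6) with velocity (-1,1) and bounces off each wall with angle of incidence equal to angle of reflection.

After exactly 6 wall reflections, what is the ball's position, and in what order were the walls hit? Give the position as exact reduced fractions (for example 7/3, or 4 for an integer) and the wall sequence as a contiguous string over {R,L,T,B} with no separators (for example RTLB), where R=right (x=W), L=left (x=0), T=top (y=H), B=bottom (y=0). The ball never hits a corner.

1. t=3 → L at (0,9); v=(1,1)
2. t=1 → T at (1,10); v=(1,-1)
3. t=3 → R at (4,7); v=(-1,-1)
4. t=4 → L at (0,3); v=(1,-1)
5. t=3 → B at (3,0); v=(1,1)
6. t=1 → R at (4,1); v=(-1,1)

Final position: (4,1)
Wall sequence: LTRLBR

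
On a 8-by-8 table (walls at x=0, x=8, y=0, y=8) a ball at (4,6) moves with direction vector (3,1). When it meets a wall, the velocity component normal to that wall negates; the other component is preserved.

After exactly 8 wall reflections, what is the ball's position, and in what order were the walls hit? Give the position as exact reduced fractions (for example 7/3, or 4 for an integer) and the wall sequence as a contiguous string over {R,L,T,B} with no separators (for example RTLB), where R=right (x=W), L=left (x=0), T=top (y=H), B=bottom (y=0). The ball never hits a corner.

Final position: (0,14/3)
Wall sequence: RTLRLBRL

1. t=4/3 → R at (8,22/3); v=(-3,1)
2. t=2/3 → T at (6,8); v=(-3,-1)
3. t=2 → L at (0,6); v=(3,-1)
4. t=8/3 → R at (8,10/3); v=(-3,-1)
5. t=8/3 → L at (0,2/3); v=(3,-1)
6. t=2/3 → B at (2,0); v=(3,1)
7. t=2 → R at (8,2); v=(-3,1)
8. t=8/3 → L at (0,14/3); v=(3,1)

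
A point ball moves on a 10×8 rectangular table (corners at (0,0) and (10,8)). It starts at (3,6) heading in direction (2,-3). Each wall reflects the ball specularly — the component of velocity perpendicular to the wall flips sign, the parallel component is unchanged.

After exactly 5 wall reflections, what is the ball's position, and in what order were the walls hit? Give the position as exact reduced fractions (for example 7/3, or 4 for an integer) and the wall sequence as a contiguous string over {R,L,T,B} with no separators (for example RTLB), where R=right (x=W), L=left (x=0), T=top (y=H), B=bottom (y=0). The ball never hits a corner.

Final position: (0,7/2)
Wall sequence: BRTBL

1. t=2 → B at (7,0); v=(2,3)
2. t=3/2 → R at (10,9/2); v=(-2,3)
3. t=7/6 → T at (23/3,8); v=(-2,-3)
4. t=8/3 → B at (7/3,0); v=(-2,3)
5. t=7/6 → L at (0,7/2); v=(2,3)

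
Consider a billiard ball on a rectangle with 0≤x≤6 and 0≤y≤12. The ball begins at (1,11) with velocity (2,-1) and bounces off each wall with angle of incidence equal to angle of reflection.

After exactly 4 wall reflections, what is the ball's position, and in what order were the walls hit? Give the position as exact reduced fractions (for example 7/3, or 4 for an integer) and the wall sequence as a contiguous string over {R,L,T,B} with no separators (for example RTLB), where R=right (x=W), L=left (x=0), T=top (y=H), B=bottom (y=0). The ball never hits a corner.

Final position: (1,0)
Wall sequence: RLRB

1. t=5/2 → R at (6,17/2); v=(-2,-1)
2. t=3 → L at (0,11/2); v=(2,-1)
3. t=3 → R at (6,5/2); v=(-2,-1)
4. t=5/2 → B at (1,0); v=(-2,1)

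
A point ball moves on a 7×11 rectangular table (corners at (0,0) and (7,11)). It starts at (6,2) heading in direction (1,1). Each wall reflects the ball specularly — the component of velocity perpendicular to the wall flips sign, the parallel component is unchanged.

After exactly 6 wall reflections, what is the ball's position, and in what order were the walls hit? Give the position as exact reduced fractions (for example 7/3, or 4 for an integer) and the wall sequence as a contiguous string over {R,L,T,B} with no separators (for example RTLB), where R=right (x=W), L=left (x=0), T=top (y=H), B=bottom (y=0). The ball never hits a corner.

1. t=1 → R at (7,3); v=(-1,1)
2. t=7 → L at (0,10); v=(1,1)
3. t=1 → T at (1,11); v=(1,-1)
4. t=6 → R at (7,5); v=(-1,-1)
5. t=5 → B at (2,0); v=(-1,1)
6. t=2 → L at (0,2); v=(1,1)

Final position: (0,2)
Wall sequence: RLTRBL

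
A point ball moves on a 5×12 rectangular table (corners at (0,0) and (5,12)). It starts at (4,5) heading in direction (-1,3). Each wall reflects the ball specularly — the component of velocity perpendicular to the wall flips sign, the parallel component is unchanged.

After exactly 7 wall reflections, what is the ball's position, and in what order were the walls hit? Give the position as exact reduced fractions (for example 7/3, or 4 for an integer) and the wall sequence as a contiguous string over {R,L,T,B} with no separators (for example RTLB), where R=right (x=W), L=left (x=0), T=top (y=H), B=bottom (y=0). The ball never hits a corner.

Final position: (1/3,0)
Wall sequence: TLBRTLB

1. t=7/3 → T at (5/3,12); v=(-1,-3)
2. t=5/3 → L at (0,7); v=(1,-3)
3. t=7/3 → B at (7/3,0); v=(1,3)
4. t=8/3 → R at (5,8); v=(-1,3)
5. t=4/3 → T at (11/3,12); v=(-1,-3)
6. t=11/3 → L at (0,1); v=(1,-3)
7. t=1/3 → B at (1/3,0); v=(1,3)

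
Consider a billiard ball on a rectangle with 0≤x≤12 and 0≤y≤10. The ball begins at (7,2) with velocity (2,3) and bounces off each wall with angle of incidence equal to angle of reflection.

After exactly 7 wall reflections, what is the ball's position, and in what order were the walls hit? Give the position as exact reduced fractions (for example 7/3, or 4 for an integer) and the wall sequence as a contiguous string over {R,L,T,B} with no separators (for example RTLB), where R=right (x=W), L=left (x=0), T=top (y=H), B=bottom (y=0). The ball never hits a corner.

Final position: (12,11/2)
Wall sequence: RTBLTBR

1. t=5/2 → R at (12,19/2); v=(-2,3)
2. t=1/6 → T at (35/3,10); v=(-2,-3)
3. t=10/3 → B at (5,0); v=(-2,3)
4. t=5/2 → L at (0,15/2); v=(2,3)
5. t=5/6 → T at (5/3,10); v=(2,-3)
6. t=10/3 → B at (25/3,0); v=(2,3)
7. t=11/6 → R at (12,11/2); v=(-2,3)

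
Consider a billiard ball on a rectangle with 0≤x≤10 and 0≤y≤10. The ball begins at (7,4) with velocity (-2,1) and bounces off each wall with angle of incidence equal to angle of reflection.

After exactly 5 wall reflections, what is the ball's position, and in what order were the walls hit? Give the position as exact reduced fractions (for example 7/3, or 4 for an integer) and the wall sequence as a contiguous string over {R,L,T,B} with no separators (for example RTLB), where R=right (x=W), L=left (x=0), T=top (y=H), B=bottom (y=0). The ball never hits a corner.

Final position: (5,0)
Wall sequence: LTRLB

1. t=7/2 → L at (0,15/2); v=(2,1)
2. t=5/2 → T at (5,10); v=(2,-1)
3. t=5/2 → R at (10,15/2); v=(-2,-1)
4. t=5 → L at (0,5/2); v=(2,-1)
5. t=5/2 → B at (5,0); v=(2,1)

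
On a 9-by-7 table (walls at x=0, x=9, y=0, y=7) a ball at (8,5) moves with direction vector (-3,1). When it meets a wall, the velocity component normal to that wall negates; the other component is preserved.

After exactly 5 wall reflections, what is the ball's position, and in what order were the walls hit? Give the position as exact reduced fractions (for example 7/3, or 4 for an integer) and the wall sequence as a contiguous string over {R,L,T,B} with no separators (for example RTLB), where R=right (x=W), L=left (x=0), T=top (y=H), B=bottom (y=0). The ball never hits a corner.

Final position: (1,0)
Wall sequence: TLRLB

1. t=2 → T at (2,7); v=(-3,-1)
2. t=2/3 → L at (0,19/3); v=(3,-1)
3. t=3 → R at (9,10/3); v=(-3,-1)
4. t=3 → L at (0,1/3); v=(3,-1)
5. t=1/3 → B at (1,0); v=(3,1)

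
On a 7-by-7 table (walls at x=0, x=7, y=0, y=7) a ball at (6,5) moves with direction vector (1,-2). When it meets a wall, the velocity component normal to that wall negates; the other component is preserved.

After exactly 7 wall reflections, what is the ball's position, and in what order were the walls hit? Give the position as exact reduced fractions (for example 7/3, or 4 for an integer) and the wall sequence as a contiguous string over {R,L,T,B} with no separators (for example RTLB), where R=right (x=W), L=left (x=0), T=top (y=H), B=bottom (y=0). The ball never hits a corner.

Final position: (7,3)
Wall sequence: RBTLBTR

1. t=1 → R at (7,3); v=(-1,-2)
2. t=3/2 → B at (11/2,0); v=(-1,2)
3. t=7/2 → T at (2,7); v=(-1,-2)
4. t=2 → L at (0,3); v=(1,-2)
5. t=3/2 → B at (3/2,0); v=(1,2)
6. t=7/2 → T at (5,7); v=(1,-2)
7. t=2 → R at (7,3); v=(-1,-2)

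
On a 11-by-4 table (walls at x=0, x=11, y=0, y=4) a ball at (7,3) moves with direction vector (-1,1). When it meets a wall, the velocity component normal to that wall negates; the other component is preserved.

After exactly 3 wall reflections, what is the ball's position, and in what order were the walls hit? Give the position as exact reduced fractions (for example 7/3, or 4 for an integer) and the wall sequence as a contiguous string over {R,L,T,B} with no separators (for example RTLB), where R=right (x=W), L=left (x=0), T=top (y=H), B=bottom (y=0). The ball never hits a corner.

Final position: (0,2)
Wall sequence: TBL

1. t=1 → T at (6,4); v=(-1,-1)
2. t=4 → B at (2,0); v=(-1,1)
3. t=2 → L at (0,2); v=(1,1)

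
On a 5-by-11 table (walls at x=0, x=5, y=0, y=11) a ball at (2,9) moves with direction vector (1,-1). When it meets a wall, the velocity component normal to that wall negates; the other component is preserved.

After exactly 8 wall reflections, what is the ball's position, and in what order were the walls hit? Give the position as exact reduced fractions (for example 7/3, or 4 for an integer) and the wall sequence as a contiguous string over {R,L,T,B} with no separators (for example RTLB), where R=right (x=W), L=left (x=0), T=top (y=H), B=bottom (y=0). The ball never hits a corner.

1. t=3 → R at (5,6); v=(-1,-1)
2. t=5 → L at (0,1); v=(1,-1)
3. t=1 → B at (1,0); v=(1,1)
4. t=4 → R at (5,4); v=(-1,1)
5. t=5 → L at (0,9); v=(1,1)
6. t=2 → T at (2,11); v=(1,-1)
7. t=3 → R at (5,8); v=(-1,-1)
8. t=5 → L at (0,3); v=(1,-1)

Final position: (0,3)
Wall sequence: RLBRLTRL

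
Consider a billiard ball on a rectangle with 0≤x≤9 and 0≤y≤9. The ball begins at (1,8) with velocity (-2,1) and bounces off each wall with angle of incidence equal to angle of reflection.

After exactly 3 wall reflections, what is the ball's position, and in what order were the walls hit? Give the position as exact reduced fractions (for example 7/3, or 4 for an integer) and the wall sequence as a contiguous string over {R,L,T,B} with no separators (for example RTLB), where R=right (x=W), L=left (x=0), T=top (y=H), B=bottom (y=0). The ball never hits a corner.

Final position: (9,5)
Wall sequence: LTR

1. t=1/2 → L at (0,17/2); v=(2,1)
2. t=1/2 → T at (1,9); v=(2,-1)
3. t=4 → R at (9,5); v=(-2,-1)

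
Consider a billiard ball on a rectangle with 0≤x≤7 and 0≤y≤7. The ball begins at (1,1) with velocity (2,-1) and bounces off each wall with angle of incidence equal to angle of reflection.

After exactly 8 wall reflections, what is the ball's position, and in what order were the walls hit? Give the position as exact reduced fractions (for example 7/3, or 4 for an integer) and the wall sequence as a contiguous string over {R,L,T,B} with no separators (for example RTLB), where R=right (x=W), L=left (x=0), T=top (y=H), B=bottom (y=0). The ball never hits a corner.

Final position: (7,2)
Wall sequence: BRLTRLBR

1. t=1 → B at (3,0); v=(2,1)
2. t=2 → R at (7,2); v=(-2,1)
3. t=7/2 → L at (0,11/2); v=(2,1)
4. t=3/2 → T at (3,7); v=(2,-1)
5. t=2 → R at (7,5); v=(-2,-1)
6. t=7/2 → L at (0,3/2); v=(2,-1)
7. t=3/2 → B at (3,0); v=(2,1)
8. t=2 → R at (7,2); v=(-2,1)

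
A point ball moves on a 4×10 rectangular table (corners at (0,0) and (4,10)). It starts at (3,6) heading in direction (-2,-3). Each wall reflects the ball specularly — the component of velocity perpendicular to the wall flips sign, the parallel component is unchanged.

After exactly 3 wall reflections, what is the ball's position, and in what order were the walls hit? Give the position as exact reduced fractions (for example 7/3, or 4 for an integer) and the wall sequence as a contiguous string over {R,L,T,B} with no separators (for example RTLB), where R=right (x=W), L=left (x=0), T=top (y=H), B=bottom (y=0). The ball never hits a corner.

Final position: (4,9/2)
Wall sequence: LBR

1. t=3/2 → L at (0,3/2); v=(2,-3)
2. t=1/2 → B at (1,0); v=(2,3)
3. t=3/2 → R at (4,9/2); v=(-2,3)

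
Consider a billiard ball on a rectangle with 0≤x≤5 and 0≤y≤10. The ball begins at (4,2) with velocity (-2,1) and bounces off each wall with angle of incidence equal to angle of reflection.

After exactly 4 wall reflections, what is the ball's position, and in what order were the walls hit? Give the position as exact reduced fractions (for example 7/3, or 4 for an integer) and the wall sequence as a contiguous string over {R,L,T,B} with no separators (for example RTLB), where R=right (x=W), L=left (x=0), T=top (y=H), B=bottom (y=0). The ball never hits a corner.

Final position: (2,10)
Wall sequence: LRLT

1. t=2 → L at (0,4); v=(2,1)
2. t=5/2 → R at (5,13/2); v=(-2,1)
3. t=5/2 → L at (0,9); v=(2,1)
4. t=1 → T at (2,10); v=(2,-1)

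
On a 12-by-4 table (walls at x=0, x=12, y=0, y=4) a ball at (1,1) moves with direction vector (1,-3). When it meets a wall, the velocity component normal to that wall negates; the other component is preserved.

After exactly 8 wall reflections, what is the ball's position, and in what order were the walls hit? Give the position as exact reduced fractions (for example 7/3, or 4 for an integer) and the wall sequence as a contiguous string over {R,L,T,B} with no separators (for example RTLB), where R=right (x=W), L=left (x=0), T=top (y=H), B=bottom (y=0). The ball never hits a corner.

Final position: (32/3,4)
Wall sequence: BTBTBTBT

1. t=1/3 → B at (4/3,0); v=(1,3)
2. t=4/3 → T at (8/3,4); v=(1,-3)
3. t=4/3 → B at (4,0); v=(1,3)
4. t=4/3 → T at (16/3,4); v=(1,-3)
5. t=4/3 → B at (20/3,0); v=(1,3)
6. t=4/3 → T at (8,4); v=(1,-3)
7. t=4/3 → B at (28/3,0); v=(1,3)
8. t=4/3 → T at (32/3,4); v=(1,-3)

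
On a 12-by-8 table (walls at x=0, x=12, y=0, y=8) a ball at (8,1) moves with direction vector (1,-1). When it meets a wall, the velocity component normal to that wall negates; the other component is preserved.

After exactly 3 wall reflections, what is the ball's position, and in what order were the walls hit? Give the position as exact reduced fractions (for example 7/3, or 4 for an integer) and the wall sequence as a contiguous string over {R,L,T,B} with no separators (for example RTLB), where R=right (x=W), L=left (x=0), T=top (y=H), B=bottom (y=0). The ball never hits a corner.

Final position: (7,8)
Wall sequence: BRT

1. t=1 → B at (9,0); v=(1,1)
2. t=3 → R at (12,3); v=(-1,1)
3. t=5 → T at (7,8); v=(-1,-1)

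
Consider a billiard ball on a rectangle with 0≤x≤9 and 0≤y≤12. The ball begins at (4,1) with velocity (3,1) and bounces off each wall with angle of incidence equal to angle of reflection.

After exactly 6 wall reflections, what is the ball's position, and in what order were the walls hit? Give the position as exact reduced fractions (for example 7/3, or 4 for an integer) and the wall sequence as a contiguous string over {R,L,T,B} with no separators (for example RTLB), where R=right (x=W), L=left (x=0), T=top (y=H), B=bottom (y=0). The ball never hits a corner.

Final position: (9,28/3)
Wall sequence: RLRLTR

1. t=5/3 → R at (9,8/3); v=(-3,1)
2. t=3 → L at (0,17/3); v=(3,1)
3. t=3 → R at (9,26/3); v=(-3,1)
4. t=3 → L at (0,35/3); v=(3,1)
5. t=1/3 → T at (1,12); v=(3,-1)
6. t=8/3 → R at (9,28/3); v=(-3,-1)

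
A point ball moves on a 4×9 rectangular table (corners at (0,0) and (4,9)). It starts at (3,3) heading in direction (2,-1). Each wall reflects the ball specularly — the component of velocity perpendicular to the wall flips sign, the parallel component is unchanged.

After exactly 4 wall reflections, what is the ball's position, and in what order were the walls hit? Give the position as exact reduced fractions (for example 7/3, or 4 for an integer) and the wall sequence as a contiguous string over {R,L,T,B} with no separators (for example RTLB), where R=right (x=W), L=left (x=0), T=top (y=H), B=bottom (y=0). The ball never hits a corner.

1. t=1/2 → R at (4,5/2); v=(-2,-1)
2. t=2 → L at (0,1/2); v=(2,-1)
3. t=1/2 → B at (1,0); v=(2,1)
4. t=3/2 → R at (4,3/2); v=(-2,1)

Final position: (4,3/2)
Wall sequence: RLBR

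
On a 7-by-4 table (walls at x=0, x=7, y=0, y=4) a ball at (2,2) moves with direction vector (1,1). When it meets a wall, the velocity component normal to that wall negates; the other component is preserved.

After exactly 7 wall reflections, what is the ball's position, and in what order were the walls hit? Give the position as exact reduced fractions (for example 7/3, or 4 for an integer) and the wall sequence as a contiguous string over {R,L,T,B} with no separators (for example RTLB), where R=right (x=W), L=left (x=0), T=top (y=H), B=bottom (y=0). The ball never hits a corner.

1. t=2 → T at (4,4); v=(1,-1)
2. t=3 → R at (7,1); v=(-1,-1)
3. t=1 → B at (6,0); v=(-1,1)
4. t=4 → T at (2,4); v=(-1,-1)
5. t=2 → L at (0,2); v=(1,-1)
6. t=2 → B at (2,0); v=(1,1)
7. t=4 → T at (6,4); v=(1,-1)

Final position: (6,4)
Wall sequence: TRBTLBT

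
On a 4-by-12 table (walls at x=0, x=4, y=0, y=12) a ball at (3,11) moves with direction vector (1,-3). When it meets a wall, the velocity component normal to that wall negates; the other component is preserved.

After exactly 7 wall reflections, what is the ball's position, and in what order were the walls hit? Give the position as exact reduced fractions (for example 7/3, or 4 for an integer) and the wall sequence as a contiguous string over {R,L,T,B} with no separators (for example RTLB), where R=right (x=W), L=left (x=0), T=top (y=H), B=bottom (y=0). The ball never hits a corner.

Final position: (0,4)
Wall sequence: RBLTRBL

1. t=1 → R at (4,8); v=(-1,-3)
2. t=8/3 → B at (4/3,0); v=(-1,3)
3. t=4/3 → L at (0,4); v=(1,3)
4. t=8/3 → T at (8/3,12); v=(1,-3)
5. t=4/3 → R at (4,8); v=(-1,-3)
6. t=8/3 → B at (4/3,0); v=(-1,3)
7. t=4/3 → L at (0,4); v=(1,3)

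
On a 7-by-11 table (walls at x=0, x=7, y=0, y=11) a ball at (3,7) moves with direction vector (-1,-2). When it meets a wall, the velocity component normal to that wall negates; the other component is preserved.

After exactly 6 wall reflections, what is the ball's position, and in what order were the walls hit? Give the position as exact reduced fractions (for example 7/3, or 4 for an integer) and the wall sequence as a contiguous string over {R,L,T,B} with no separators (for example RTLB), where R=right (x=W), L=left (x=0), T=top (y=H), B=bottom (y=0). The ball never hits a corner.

1. t=3 → L at (0,1); v=(1,-2)
2. t=1/2 → B at (1/2,0); v=(1,2)
3. t=11/2 → T at (6,11); v=(1,-2)
4. t=1 → R at (7,9); v=(-1,-2)
5. t=9/2 → B at (5/2,0); v=(-1,2)
6. t=5/2 → L at (0,5); v=(1,2)

Final position: (0,5)
Wall sequence: LBTRBL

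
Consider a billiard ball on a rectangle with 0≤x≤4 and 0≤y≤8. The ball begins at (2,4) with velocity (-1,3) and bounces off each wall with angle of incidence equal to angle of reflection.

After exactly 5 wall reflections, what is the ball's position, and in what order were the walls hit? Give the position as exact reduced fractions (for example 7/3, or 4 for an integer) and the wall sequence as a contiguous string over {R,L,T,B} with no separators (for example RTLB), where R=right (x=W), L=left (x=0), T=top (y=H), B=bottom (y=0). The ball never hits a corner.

Final position: (10/3,8)
Wall sequence: TLBRT

1. t=4/3 → T at (2/3,8); v=(-1,-3)
2. t=2/3 → L at (0,6); v=(1,-3)
3. t=2 → B at (2,0); v=(1,3)
4. t=2 → R at (4,6); v=(-1,3)
5. t=2/3 → T at (10/3,8); v=(-1,-3)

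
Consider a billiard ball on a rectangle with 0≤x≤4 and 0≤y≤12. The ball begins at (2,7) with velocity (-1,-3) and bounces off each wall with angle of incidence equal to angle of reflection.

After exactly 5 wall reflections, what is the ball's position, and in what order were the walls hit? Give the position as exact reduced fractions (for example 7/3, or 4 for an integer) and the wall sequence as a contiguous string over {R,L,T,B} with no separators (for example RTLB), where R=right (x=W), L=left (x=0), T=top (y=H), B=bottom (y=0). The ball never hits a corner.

Final position: (0,1)
Wall sequence: LBRTL

1. t=2 → L at (0,1); v=(1,-3)
2. t=1/3 → B at (1/3,0); v=(1,3)
3. t=11/3 → R at (4,11); v=(-1,3)
4. t=1/3 → T at (11/3,12); v=(-1,-3)
5. t=11/3 → L at (0,1); v=(1,-3)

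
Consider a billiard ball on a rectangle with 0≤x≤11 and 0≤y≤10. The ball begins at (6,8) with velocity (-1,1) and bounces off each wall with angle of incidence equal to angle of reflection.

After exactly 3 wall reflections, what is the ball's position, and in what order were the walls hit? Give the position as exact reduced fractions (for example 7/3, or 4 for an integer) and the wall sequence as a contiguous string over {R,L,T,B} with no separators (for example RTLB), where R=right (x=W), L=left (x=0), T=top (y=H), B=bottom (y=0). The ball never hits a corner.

1. t=2 → T at (4,10); v=(-1,-1)
2. t=4 → L at (0,6); v=(1,-1)
3. t=6 → B at (6,0); v=(1,1)

Final position: (6,0)
Wall sequence: TLB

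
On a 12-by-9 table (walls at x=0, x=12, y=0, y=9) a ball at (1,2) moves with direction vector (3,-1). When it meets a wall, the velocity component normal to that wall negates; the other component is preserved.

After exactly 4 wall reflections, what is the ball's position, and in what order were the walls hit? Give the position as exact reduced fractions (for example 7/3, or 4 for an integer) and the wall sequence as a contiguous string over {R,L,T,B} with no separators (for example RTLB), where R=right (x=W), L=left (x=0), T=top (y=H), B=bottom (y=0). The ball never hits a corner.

Final position: (10,9)
Wall sequence: BRLT

1. t=2 → B at (7,0); v=(3,1)
2. t=5/3 → R at (12,5/3); v=(-3,1)
3. t=4 → L at (0,17/3); v=(3,1)
4. t=10/3 → T at (10,9); v=(3,-1)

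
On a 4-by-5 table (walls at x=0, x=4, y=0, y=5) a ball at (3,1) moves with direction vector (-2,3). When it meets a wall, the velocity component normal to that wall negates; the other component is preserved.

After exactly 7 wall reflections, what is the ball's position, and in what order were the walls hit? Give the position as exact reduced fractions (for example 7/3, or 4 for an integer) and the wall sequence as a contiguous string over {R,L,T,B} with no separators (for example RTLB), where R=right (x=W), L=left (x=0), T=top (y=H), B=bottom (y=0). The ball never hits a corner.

1. t=4/3 → T at (1/3,5); v=(-2,-3)
2. t=1/6 → L at (0,9/2); v=(2,-3)
3. t=3/2 → B at (3,0); v=(2,3)
4. t=1/2 → R at (4,3/2); v=(-2,3)
5. t=7/6 → T at (5/3,5); v=(-2,-3)
6. t=5/6 → L at (0,5/2); v=(2,-3)
7. t=5/6 → B at (5/3,0); v=(2,3)

Final position: (5/3,0)
Wall sequence: TLBRTLB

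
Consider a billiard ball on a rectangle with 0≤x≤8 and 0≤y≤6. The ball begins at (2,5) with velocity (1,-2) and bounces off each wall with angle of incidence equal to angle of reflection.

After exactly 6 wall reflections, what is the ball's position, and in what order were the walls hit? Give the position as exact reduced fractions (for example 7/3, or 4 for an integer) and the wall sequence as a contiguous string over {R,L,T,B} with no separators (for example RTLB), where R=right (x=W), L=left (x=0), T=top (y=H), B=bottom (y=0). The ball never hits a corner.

Final position: (0,1)
Wall sequence: BTRBTL

1. t=5/2 → B at (9/2,0); v=(1,2)
2. t=3 → T at (15/2,6); v=(1,-2)
3. t=1/2 → R at (8,5); v=(-1,-2)
4. t=5/2 → B at (11/2,0); v=(-1,2)
5. t=3 → T at (5/2,6); v=(-1,-2)
6. t=5/2 → L at (0,1); v=(1,-2)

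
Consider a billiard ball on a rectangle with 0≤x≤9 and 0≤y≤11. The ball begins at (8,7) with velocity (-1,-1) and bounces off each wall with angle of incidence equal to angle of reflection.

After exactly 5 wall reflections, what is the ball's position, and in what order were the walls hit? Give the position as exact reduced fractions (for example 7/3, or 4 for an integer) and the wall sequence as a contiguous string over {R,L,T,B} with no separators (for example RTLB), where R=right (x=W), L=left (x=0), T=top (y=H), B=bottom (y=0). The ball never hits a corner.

Final position: (0,3)
Wall sequence: BLRTL

1. t=7 → B at (1,0); v=(-1,1)
2. t=1 → L at (0,1); v=(1,1)
3. t=9 → R at (9,10); v=(-1,1)
4. t=1 → T at (8,11); v=(-1,-1)
5. t=8 → L at (0,3); v=(1,-1)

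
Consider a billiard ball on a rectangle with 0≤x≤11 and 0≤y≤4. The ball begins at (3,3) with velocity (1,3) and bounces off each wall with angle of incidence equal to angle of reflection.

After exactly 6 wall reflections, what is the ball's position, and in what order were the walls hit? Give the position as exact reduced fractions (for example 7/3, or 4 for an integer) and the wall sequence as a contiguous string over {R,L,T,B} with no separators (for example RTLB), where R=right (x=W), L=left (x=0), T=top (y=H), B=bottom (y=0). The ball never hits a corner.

Final position: (10,0)
Wall sequence: TBTBTB

1. t=1/3 → T at (10/3,4); v=(1,-3)
2. t=4/3 → B at (14/3,0); v=(1,3)
3. t=4/3 → T at (6,4); v=(1,-3)
4. t=4/3 → B at (22/3,0); v=(1,3)
5. t=4/3 → T at (26/3,4); v=(1,-3)
6. t=4/3 → B at (10,0); v=(1,3)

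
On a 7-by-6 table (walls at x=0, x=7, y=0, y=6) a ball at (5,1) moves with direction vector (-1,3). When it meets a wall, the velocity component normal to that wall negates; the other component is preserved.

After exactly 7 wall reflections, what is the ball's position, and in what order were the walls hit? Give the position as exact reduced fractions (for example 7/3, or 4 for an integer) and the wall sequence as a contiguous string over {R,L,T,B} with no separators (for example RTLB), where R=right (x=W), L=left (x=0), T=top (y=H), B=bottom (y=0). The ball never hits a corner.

1. t=5/3 → T at (10/3,6); v=(-1,-3)
2. t=2 → B at (4/3,0); v=(-1,3)
3. t=4/3 → L at (0,4); v=(1,3)
4. t=2/3 → T at (2/3,6); v=(1,-3)
5. t=2 → B at (8/3,0); v=(1,3)
6. t=2 → T at (14/3,6); v=(1,-3)
7. t=2 → B at (20/3,0); v=(1,3)

Final position: (20/3,0)
Wall sequence: TBLTBTB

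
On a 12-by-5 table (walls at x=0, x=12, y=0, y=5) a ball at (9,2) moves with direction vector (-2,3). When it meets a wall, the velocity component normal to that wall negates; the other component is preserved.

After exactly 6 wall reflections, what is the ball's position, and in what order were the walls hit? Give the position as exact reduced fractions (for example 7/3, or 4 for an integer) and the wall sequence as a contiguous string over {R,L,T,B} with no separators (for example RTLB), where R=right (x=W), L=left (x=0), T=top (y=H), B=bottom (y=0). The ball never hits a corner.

1. t=1 → T at (7,5); v=(-2,-3)
2. t=5/3 → B at (11/3,0); v=(-2,3)
3. t=5/3 → T at (1/3,5); v=(-2,-3)
4. t=1/6 → L at (0,9/2); v=(2,-3)
5. t=3/2 → B at (3,0); v=(2,3)
6. t=5/3 → T at (19/3,5); v=(2,-3)

Final position: (19/3,5)
Wall sequence: TBTLBT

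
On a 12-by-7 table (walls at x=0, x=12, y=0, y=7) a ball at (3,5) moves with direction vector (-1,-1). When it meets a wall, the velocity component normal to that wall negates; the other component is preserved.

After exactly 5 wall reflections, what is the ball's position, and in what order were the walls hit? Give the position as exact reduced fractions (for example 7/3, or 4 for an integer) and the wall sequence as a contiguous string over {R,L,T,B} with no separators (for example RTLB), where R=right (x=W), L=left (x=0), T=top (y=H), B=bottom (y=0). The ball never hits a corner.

1. t=3 → L at (0,2); v=(1,-1)
2. t=2 → B at (2,0); v=(1,1)
3. t=7 → T at (9,7); v=(1,-1)
4. t=3 → R at (12,4); v=(-1,-1)
5. t=4 → B at (8,0); v=(-1,1)

Final position: (8,0)
Wall sequence: LBTRB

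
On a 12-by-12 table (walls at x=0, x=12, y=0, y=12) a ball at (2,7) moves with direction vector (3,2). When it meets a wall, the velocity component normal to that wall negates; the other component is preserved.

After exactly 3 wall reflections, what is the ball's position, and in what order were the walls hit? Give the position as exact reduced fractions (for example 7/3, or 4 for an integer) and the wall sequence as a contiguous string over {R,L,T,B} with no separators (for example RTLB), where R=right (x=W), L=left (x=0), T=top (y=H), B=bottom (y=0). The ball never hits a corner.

Final position: (0,7/3)
Wall sequence: TRL

1. t=5/2 → T at (19/2,12); v=(3,-2)
2. t=5/6 → R at (12,31/3); v=(-3,-2)
3. t=4 → L at (0,7/3); v=(3,-2)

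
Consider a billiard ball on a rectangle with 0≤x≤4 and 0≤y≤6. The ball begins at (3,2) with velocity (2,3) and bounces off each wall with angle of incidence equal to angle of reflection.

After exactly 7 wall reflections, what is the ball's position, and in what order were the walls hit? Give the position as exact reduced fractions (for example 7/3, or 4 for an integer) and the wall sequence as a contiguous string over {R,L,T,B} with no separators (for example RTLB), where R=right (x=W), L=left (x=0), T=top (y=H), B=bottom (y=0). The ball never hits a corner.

Final position: (0,5/2)
Wall sequence: RTLBRTL

1. t=1/2 → R at (4,7/2); v=(-2,3)
2. t=5/6 → T at (7/3,6); v=(-2,-3)
3. t=7/6 → L at (0,5/2); v=(2,-3)
4. t=5/6 → B at (5/3,0); v=(2,3)
5. t=7/6 → R at (4,7/2); v=(-2,3)
6. t=5/6 → T at (7/3,6); v=(-2,-3)
7. t=7/6 → L at (0,5/2); v=(2,-3)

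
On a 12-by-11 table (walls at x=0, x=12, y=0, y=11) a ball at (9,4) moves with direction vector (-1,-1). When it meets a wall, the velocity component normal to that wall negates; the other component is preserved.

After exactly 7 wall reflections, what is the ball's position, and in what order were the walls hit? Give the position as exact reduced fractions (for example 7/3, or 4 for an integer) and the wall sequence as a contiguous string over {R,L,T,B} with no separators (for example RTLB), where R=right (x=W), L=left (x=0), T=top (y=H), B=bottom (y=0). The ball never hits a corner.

Final position: (4,11)
Wall sequence: BLTRBLT

1. t=4 → B at (5,0); v=(-1,1)
2. t=5 → L at (0,5); v=(1,1)
3. t=6 → T at (6,11); v=(1,-1)
4. t=6 → R at (12,5); v=(-1,-1)
5. t=5 → B at (7,0); v=(-1,1)
6. t=7 → L at (0,7); v=(1,1)
7. t=4 → T at (4,11); v=(1,-1)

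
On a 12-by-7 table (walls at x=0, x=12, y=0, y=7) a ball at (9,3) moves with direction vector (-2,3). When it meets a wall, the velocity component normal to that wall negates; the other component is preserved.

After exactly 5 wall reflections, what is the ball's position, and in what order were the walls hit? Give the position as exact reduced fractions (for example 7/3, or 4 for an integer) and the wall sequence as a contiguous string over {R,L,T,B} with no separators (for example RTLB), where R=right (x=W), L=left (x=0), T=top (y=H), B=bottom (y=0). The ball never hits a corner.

Final position: (23/3,0)
Wall sequence: TBLTB

1. t=4/3 → T at (19/3,7); v=(-2,-3)
2. t=7/3 → B at (5/3,0); v=(-2,3)
3. t=5/6 → L at (0,5/2); v=(2,3)
4. t=3/2 → T at (3,7); v=(2,-3)
5. t=7/3 → B at (23/3,0); v=(2,3)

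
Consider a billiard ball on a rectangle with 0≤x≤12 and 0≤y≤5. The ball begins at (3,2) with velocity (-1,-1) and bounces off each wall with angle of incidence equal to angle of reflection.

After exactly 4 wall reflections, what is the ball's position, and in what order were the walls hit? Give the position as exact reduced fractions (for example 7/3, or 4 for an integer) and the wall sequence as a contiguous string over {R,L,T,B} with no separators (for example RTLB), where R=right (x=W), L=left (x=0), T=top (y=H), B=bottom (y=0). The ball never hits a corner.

1. t=2 → B at (1,0); v=(-1,1)
2. t=1 → L at (0,1); v=(1,1)
3. t=4 → T at (4,5); v=(1,-1)
4. t=5 → B at (9,0); v=(1,1)

Final position: (9,0)
Wall sequence: BLTB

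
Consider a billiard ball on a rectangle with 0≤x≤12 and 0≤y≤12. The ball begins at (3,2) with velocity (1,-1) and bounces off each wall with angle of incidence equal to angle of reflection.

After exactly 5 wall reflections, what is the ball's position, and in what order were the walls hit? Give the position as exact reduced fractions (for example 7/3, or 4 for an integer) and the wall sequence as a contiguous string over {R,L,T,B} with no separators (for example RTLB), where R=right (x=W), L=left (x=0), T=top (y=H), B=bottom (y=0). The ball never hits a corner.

Final position: (5,0)
Wall sequence: BRTLB

1. t=2 → B at (5,0); v=(1,1)
2. t=7 → R at (12,7); v=(-1,1)
3. t=5 → T at (7,12); v=(-1,-1)
4. t=7 → L at (0,5); v=(1,-1)
5. t=5 → B at (5,0); v=(1,1)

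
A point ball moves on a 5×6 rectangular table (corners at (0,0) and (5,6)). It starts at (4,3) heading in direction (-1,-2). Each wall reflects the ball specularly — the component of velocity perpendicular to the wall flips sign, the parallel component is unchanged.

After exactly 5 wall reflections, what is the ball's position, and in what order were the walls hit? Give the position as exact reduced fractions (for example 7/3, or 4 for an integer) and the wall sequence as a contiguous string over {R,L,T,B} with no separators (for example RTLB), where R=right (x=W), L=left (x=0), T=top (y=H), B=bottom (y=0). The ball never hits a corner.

Final position: (5,3)
Wall sequence: BLTBR

1. t=3/2 → B at (5/2,0); v=(-1,2)
2. t=5/2 → L at (0,5); v=(1,2)
3. t=1/2 → T at (1/2,6); v=(1,-2)
4. t=3 → B at (7/2,0); v=(1,2)
5. t=3/2 → R at (5,3); v=(-1,2)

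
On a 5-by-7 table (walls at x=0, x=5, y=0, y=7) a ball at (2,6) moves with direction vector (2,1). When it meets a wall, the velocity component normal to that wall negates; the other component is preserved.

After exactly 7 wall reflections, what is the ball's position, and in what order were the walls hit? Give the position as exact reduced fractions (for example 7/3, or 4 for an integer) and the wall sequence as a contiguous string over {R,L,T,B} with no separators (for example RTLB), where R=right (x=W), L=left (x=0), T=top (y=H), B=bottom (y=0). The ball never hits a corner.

1. t=1 → T at (4,7); v=(2,-1)
2. t=1/2 → R at (5,13/2); v=(-2,-1)
3. t=5/2 → L at (0,4); v=(2,-1)
4. t=5/2 → R at (5,3/2); v=(-2,-1)
5. t=3/2 → B at (2,0); v=(-2,1)
6. t=1 → L at (0,1); v=(2,1)
7. t=5/2 → R at (5,7/2); v=(-2,1)

Final position: (5,7/2)
Wall sequence: TRLRBLR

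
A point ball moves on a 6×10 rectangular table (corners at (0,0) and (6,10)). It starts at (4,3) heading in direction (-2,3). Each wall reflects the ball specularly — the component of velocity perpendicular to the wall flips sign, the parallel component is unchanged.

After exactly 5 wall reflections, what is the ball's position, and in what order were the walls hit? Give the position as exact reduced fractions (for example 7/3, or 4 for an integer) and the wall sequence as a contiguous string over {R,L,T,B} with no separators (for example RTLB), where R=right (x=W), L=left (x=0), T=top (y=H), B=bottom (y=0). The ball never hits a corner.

Final position: (0,7)
Wall sequence: LTRBL

1. t=2 → L at (0,9); v=(2,3)
2. t=1/3 → T at (2/3,10); v=(2,-3)
3. t=8/3 → R at (6,2); v=(-2,-3)
4. t=2/3 → B at (14/3,0); v=(-2,3)
5. t=7/3 → L at (0,7); v=(2,3)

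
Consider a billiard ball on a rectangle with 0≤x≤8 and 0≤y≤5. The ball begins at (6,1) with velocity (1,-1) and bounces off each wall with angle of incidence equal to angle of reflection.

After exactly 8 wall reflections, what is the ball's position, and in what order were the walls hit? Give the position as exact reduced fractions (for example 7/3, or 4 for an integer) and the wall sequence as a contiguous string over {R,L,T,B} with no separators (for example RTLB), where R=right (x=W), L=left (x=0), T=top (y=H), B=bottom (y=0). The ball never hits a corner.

1. t=1 → B at (7,0); v=(1,1)
2. t=1 → R at (8,1); v=(-1,1)
3. t=4 → T at (4,5); v=(-1,-1)
4. t=4 → L at (0,1); v=(1,-1)
5. t=1 → B at (1,0); v=(1,1)
6. t=5 → T at (6,5); v=(1,-1)
7. t=2 → R at (8,3); v=(-1,-1)
8. t=3 → B at (5,0); v=(-1,1)

Final position: (5,0)
Wall sequence: BRTLBTRB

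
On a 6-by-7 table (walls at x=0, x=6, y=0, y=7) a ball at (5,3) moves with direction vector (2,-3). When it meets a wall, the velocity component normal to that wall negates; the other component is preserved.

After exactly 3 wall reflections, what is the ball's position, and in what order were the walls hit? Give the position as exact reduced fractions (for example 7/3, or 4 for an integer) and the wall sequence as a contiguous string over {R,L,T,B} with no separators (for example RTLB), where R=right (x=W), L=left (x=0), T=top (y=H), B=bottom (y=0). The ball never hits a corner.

1. t=1/2 → R at (6,3/2); v=(-2,-3)
2. t=1/2 → B at (5,0); v=(-2,3)
3. t=7/3 → T at (1/3,7); v=(-2,-3)

Final position: (1/3,7)
Wall sequence: RBT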